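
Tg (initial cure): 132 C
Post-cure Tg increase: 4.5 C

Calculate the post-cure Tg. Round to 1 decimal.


Post-cure Tg = 132 + 4.5 = 136.5 C

136.5


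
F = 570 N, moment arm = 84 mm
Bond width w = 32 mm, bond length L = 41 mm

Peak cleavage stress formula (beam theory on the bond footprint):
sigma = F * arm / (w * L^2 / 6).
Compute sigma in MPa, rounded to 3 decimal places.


sigma = (570 * 84) / (32 * 1681 / 6)
= 47880 * 6 / 53792
= 287280 / 53792
= 5.341 MPa

5.341


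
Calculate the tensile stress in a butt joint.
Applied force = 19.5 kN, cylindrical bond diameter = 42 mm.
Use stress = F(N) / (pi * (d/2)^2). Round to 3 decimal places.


A = pi * 21.0^2 = 1385.4424 mm^2
sigma = 19500.0 / 1385.4424 = 14.075 MPa

14.075


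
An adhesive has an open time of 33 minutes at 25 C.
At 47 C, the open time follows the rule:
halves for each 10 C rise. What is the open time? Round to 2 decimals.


Factor = 2^((47-25)/10) = 4.5948
Open time = 33 / 4.5948 = 7.18 min

7.18


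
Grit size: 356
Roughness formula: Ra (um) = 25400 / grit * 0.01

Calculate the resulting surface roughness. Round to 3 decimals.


Ra = 25400 / 356 * 0.01
= 0.713 um

0.713


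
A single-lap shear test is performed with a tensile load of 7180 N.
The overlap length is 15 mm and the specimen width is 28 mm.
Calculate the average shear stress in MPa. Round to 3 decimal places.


Shear stress = F / (overlap * width)
= 7180 / (15 * 28)
= 7180 / 420
= 17.095 MPa

17.095


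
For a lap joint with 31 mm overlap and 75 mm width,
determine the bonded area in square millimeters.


Area = 31 * 75 = 2325 mm^2

2325


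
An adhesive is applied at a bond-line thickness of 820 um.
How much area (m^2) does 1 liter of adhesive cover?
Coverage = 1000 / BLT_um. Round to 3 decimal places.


Coverage = 1000 / 820 = 1.220 m^2

1.220


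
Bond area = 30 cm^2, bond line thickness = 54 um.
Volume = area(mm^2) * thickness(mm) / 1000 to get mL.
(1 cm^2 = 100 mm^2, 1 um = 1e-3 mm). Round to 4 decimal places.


area_mm2 = 30 * 100 = 3000
blt_mm = 54 * 1e-3 = 0.054
vol_mm3 = 3000 * 0.054 = 162.0
vol_mL = 162.0 / 1000 = 0.1620 mL

0.1620


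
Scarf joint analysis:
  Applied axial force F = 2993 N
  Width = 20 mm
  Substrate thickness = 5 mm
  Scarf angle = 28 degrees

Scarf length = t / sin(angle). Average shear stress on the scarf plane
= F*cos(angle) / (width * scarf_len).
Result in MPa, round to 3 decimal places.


Scarf length = 5 / sin(28 deg) = 10.6503 mm
cos(28 deg) = 0.882948
Shear = 2993 * 0.882948 / (20 * 10.6503)
= 12.407 MPa

12.407


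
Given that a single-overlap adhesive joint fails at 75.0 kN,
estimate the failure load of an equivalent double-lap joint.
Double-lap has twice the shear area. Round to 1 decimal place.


Double-lap factor = 2
Expected load = 75.0 * 2 = 150.0 kN

150.0


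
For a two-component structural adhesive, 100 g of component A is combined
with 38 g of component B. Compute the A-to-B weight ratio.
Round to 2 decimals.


Weight ratio A:B = 100 / 38
= 2.63

2.63


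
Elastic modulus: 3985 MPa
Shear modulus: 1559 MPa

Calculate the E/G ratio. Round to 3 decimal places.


E / G = 3985 / 1559 = 2.556

2.556


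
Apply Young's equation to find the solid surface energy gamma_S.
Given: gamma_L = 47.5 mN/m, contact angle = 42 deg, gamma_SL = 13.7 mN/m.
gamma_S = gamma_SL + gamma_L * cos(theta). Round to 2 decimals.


theta_rad = 42 * pi/180 = 0.733038
gamma_S = 13.7 + 47.5 * cos(0.733038)
= 49.00 mN/m

49.00


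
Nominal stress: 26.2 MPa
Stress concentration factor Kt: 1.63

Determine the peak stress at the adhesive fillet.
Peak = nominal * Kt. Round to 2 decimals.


Peak stress = 26.2 * 1.63
= 42.71 MPa

42.71


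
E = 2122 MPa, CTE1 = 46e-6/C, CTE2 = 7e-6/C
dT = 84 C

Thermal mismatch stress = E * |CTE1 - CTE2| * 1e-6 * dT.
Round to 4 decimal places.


= 2122 * 39e-6 * 84
= 6.9517 MPa

6.9517


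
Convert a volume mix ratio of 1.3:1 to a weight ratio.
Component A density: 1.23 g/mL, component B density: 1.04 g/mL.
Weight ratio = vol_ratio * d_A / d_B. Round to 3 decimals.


= 1.3 * 1.23 / 1.04 = 1.538

1.538


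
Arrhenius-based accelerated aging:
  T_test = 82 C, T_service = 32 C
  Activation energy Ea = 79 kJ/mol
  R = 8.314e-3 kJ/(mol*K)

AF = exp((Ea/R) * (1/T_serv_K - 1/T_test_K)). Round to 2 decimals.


T_test_K = 355.15, T_serv_K = 305.15
AF = exp((79/8.314e-3) * (1/305.15 - 1/355.15))
= 80.15

80.15


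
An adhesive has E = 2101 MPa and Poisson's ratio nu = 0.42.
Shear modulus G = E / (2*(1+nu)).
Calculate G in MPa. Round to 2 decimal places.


G = 2101 / (2*(1+0.42))
= 2101 / 2.84
= 739.79 MPa

739.79


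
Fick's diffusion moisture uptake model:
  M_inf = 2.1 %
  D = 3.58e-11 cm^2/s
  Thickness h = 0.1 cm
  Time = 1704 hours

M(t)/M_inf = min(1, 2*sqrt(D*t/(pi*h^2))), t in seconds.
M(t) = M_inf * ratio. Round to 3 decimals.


t_sec = 1704 * 3600 = 6134400
ratio = 2*sqrt(3.58e-11*6134400/(pi*0.1^2))
= min(1, 0.167218)
= 0.167218
M(t) = 2.1 * 0.167218 = 0.351 %

0.351


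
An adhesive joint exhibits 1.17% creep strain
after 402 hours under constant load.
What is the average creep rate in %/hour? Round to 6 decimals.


Creep rate = strain / time
= 1.17 / 402
= 0.002910 %/h

0.002910


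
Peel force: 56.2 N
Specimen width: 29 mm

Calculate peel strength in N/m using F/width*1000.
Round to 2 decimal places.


Peel strength = 56.2 / 29 * 1000 = 1937.93 N/m

1937.93


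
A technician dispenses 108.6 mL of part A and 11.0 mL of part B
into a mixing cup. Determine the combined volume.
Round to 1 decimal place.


Combined volume = 108.6 + 11.0
= 119.6 mL

119.6


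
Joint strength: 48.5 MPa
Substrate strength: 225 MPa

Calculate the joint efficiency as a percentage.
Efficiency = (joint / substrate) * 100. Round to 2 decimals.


Efficiency = (48.5 / 225) * 100 = 21.56%

21.56


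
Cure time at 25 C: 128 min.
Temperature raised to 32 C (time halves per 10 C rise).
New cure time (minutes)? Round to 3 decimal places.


Acceleration factor = 2^(7/10) = 1.6245
New time = 128 / 1.6245 = 78.793 min

78.793


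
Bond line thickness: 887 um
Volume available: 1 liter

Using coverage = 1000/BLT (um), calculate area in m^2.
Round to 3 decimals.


1 L = 1e6 mm^3, thickness = 887 um = 0.887 mm
Area = 1e6 / 0.887 mm^2 = (1e6 / 0.887) / 1e6 m^2 = 1000 / 887 m^2
= 1.127 m^2

1.127


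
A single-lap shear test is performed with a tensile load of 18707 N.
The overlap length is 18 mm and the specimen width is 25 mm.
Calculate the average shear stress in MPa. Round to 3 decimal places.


Shear stress = F / (overlap * width)
= 18707 / (18 * 25)
= 18707 / 450
= 41.571 MPa

41.571


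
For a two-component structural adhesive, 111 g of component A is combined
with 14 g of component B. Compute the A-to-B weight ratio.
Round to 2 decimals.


Weight ratio A:B = 111 / 14
= 7.93

7.93


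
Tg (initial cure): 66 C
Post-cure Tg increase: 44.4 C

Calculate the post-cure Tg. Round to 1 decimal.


Post-cure Tg = 66 + 44.4 = 110.4 C

110.4


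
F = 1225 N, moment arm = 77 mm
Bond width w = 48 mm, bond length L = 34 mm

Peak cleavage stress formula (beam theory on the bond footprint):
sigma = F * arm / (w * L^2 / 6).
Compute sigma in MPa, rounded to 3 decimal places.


sigma = (1225 * 77) / (48 * 1156 / 6)
= 94325 * 6 / 55488
= 565950 / 55488
= 10.200 MPa

10.200


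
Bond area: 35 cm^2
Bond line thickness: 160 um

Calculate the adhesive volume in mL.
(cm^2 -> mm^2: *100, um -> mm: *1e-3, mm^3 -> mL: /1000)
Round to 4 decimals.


V = 35*100 * 160*1e-3 / 1000
= 0.5600 mL

0.5600


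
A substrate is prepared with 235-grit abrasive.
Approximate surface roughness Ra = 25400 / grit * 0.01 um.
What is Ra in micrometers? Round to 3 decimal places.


Ra = 25400 / 235 * 0.01 = 1.081 um

1.081


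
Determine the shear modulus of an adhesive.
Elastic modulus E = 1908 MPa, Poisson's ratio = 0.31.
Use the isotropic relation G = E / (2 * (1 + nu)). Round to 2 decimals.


G = 1908 / (2*(1+0.31)) = 1908 / 2.62
= 728.24 MPa

728.24


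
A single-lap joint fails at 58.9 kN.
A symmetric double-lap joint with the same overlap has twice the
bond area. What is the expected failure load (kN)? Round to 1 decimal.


Double-lap load = 2 * 58.9 = 117.8 kN

117.8


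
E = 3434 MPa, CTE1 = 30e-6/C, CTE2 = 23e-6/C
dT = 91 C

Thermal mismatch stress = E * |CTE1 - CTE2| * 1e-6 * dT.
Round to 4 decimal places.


= 3434 * 7e-6 * 91
= 2.1875 MPa

2.1875


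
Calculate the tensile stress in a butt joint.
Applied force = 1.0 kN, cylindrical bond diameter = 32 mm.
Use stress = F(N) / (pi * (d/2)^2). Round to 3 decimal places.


A = pi * 16.0^2 = 804.2477 mm^2
sigma = 1000.0 / 804.2477 = 1.243 MPa

1.243


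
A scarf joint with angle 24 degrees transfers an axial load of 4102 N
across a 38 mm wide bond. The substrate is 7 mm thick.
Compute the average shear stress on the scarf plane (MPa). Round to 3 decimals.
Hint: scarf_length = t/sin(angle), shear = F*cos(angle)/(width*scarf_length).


scarf_length = 7 / sin(24 deg) = 17.2102 mm
cos(24 deg) = 0.913545
shear stress = 4102 * 0.913545 / (38 * 17.2102)
= 5.730 MPa

5.730


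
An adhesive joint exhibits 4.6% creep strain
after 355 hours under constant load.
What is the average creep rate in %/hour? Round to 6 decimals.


Creep rate = strain / time
= 4.6 / 355
= 0.012958 %/h

0.012958


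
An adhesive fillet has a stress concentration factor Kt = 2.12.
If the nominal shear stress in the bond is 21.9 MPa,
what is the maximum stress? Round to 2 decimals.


Max stress = 21.9 * 2.12 = 46.43 MPa

46.43


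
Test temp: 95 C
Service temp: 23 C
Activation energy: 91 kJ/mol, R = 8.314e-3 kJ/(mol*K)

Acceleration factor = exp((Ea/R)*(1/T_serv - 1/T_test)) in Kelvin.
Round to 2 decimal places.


AF = exp((91/0.008314)*(1/296.15 - 1/368.15))
= 1377.68

1377.68


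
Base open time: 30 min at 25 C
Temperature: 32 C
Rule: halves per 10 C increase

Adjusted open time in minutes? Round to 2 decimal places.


Acceleration = 2^((32-25)/10) = 1.6245
Open time = 30 / 1.6245 = 18.47 min

18.47


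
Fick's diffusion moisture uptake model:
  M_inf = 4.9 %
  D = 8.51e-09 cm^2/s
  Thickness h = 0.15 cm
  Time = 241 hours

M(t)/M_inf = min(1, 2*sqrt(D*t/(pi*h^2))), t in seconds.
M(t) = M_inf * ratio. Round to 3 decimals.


t_sec = 241 * 3600 = 867600
ratio = 2*sqrt(8.51e-09*867600/(pi*0.15^2))
= min(1, 0.646381)
= 0.646381
M(t) = 4.9 * 0.646381 = 3.167 %

3.167


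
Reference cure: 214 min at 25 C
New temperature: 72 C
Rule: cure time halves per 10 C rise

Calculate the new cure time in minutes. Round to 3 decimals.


factor = 2^((72-25)/10) = 25.9921
t_new = 214 / 25.9921 = 8.233 min

8.233


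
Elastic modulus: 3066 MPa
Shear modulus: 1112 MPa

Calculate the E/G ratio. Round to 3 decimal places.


E / G = 3066 / 1112 = 2.757

2.757


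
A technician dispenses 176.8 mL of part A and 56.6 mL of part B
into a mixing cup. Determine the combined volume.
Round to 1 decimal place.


Combined volume = 176.8 + 56.6
= 233.4 mL

233.4


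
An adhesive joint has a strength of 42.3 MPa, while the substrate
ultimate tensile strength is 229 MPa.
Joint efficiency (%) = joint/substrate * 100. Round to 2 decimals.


Efficiency = 42.3 / 229 * 100
= 18.47%

18.47


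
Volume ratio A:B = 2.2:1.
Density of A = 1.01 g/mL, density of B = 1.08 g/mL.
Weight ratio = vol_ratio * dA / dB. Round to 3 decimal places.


Wt ratio = 2.2 * 1.01 / 1.08
= 2.057

2.057


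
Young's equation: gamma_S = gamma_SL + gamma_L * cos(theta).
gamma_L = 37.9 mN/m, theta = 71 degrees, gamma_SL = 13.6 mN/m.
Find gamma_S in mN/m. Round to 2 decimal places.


cos(71 deg) = 0.325568
gamma_S = 13.6 + 37.9 * 0.325568
= 25.94 mN/m

25.94


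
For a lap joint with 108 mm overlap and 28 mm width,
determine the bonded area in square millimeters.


Area = 108 * 28 = 3024 mm^2

3024


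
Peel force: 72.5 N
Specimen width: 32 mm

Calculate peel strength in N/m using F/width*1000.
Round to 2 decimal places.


Peel strength = 72.5 / 32 * 1000 = 2265.63 N/m

2265.63


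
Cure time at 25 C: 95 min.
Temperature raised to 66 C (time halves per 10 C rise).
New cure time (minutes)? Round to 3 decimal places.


Acceleration factor = 2^(41/10) = 17.1484
New time = 95 / 17.1484 = 5.540 min

5.540


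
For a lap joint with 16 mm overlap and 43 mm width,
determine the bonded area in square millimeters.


Area = 16 * 43 = 688 mm^2

688


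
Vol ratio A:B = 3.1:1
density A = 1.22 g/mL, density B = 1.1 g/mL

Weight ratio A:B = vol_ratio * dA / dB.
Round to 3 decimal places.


Weight ratio = 3.1 * 1.22 / 1.1
= 3.438

3.438


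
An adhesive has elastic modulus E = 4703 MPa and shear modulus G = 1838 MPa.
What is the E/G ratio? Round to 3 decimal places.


E/G = 4703 / 1838 = 2.559

2.559


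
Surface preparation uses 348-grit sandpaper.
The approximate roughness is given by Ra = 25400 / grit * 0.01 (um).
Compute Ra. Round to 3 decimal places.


Ra = 25400 / 348 * 0.01
= 254 / 348
= 0.730 um

0.730


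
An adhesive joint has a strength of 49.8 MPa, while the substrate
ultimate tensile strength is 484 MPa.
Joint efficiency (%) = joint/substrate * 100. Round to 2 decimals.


Efficiency = 49.8 / 484 * 100
= 10.29%

10.29


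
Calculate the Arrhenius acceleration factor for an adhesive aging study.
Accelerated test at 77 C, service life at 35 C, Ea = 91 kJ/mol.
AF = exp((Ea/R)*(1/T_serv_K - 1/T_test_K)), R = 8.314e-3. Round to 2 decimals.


T_test = 350.15 K, T_serv = 308.15 K
Ea/R = 91 / 0.008314 = 10945.39
AF = exp(10945.39 * (1/308.15 - 1/350.15))
= 70.85

70.85


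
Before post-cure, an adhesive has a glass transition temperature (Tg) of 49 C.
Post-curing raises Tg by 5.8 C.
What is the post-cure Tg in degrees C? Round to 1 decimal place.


Tg_post = Tg_base + delta_Tg
= 49 + 5.8
= 54.8 C

54.8


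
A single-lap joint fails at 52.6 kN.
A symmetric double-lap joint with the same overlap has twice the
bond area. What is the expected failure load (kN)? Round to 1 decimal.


Double-lap load = 2 * 52.6 = 105.2 kN

105.2


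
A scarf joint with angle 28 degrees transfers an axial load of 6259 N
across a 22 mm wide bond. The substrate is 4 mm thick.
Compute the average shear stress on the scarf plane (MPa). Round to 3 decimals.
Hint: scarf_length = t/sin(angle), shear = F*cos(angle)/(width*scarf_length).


scarf_length = 4 / sin(28 deg) = 8.5202 mm
cos(28 deg) = 0.882948
shear stress = 6259 * 0.882948 / (22 * 8.5202)
= 29.483 MPa

29.483


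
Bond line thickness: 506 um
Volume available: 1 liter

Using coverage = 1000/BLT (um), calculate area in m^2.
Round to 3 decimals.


1 L = 1e6 mm^3, thickness = 506 um = 0.506 mm
Area = 1e6 / 0.506 mm^2 = (1e6 / 0.506) / 1e6 m^2 = 1000 / 506 m^2
= 1.976 m^2

1.976


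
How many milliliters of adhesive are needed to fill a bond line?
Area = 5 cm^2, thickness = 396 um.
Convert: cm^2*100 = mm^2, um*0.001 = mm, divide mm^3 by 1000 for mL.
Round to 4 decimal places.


= (5 * 100) * (396 * 0.001) / 1000
= 0.1980 mL

0.1980


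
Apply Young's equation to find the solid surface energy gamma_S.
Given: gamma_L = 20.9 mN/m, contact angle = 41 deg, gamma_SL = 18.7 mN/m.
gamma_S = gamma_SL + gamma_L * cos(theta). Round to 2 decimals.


theta_rad = 41 * pi/180 = 0.715585
gamma_S = 18.7 + 20.9 * cos(0.715585)
= 34.47 mN/m

34.47


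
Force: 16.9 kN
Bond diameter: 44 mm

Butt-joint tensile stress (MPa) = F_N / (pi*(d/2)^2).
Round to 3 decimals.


F_N = 16.9 * 1000 = 16900.0 N
A = pi*(22.0)^2 = 1520.5308 mm^2
stress = 16900.0 / 1520.5308 = 11.115 MPa

11.115


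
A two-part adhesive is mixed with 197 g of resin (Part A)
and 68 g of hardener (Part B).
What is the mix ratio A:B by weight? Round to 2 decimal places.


Mix ratio = mass_A / mass_B
= 197 / 68
= 2.90

2.90


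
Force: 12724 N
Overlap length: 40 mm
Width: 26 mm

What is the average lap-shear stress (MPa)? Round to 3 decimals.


Average shear stress = F / (overlap * width)
= 12724 / (40 * 26)
= 12.235 MPa

12.235


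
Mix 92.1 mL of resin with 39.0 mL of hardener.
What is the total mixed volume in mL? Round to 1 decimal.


Total = 92.1 + 39.0 = 131.1 mL

131.1


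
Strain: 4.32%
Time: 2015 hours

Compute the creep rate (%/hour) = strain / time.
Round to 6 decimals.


Creep rate = 4.32 / 2015
= 0.002144 %/h

0.002144


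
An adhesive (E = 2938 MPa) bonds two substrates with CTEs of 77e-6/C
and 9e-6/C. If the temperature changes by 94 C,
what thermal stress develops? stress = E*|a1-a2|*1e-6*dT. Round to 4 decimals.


Stress = 2938 * |77 - 9| * 1e-6 * 94
= 18.7797 MPa

18.7797


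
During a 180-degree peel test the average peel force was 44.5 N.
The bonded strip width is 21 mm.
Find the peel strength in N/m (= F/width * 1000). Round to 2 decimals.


Peel strength = F/width * 1000
= 44.5 / 21 * 1000
= 2119.05 N/m

2119.05


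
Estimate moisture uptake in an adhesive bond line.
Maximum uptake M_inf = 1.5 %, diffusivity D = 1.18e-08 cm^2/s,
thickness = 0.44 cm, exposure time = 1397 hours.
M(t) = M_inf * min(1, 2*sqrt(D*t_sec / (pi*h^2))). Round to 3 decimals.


Convert time: 1397 h = 5029200 s
ratio = min(1, 2*sqrt(1.18e-08*5029200/(pi*0.44^2)))
= 0.624731
M(t) = 1.5 * 0.624731 = 0.937%

0.937


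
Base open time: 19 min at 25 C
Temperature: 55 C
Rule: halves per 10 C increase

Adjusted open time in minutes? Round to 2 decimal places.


Acceleration = 2^((55-25)/10) = 8.0000
Open time = 19 / 8.0000 = 2.38 min

2.38


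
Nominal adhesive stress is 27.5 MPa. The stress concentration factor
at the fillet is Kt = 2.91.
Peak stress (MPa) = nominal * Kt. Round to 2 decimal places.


Peak = 27.5 * 2.91 = 80.03 MPa

80.03


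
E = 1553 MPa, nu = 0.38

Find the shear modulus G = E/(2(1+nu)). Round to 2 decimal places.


G = 1553 / (2 * 1.38)
= 562.68 MPa

562.68


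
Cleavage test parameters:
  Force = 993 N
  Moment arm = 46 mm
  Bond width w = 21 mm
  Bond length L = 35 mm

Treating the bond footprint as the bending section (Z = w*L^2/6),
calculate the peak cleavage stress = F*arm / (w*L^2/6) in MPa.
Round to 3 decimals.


M = 993 * 46 = 45678 N*mm
Z = 21 * 35^2 / 6 = 25725 / 6 mm^3
sigma = M / Z = 6 * 45678 / 25725 = 274068 / 25725
= 10.654 MPa

10.654


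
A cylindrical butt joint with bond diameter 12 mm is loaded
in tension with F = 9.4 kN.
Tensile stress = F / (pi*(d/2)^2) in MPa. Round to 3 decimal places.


Area = pi * (12/2)^2 = 113.0973 mm^2
Stress = 9.4*1000 / 113.0973
= 83.114 MPa

83.114


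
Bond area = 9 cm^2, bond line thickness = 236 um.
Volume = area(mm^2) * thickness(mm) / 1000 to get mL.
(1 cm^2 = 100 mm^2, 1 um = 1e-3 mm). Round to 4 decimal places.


area_mm2 = 9 * 100 = 900
blt_mm = 236 * 1e-3 = 0.236
vol_mm3 = 900 * 0.236 = 212.4
vol_mL = 212.4 / 1000 = 0.2124 mL

0.2124


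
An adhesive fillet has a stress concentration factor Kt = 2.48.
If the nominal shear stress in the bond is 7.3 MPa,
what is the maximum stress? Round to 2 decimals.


Max stress = 7.3 * 2.48 = 18.10 MPa

18.10


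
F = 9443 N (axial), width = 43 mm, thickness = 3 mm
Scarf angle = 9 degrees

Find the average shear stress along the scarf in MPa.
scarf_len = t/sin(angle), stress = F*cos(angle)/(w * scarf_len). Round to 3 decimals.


scarf_len = 3/sin(9 deg) = 19.1774
cos(9 deg) = 0.987688
stress = 9443*0.987688/(43*19.1774) = 11.310 MPa

11.310


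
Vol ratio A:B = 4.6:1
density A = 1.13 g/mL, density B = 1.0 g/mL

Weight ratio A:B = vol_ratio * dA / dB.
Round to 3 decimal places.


Weight ratio = 4.6 * 1.13 / 1.0
= 5.198

5.198


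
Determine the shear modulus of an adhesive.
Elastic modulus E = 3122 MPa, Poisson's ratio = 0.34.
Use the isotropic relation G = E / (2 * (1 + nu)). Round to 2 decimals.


G = 3122 / (2*(1+0.34)) = 3122 / 2.68
= 1164.93 MPa

1164.93


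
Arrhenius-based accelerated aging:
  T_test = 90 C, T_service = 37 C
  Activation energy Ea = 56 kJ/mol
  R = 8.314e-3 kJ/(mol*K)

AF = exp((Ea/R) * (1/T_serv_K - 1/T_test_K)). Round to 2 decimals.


T_test_K = 363.15, T_serv_K = 310.15
AF = exp((56/8.314e-3) * (1/310.15 - 1/363.15))
= 23.80

23.80


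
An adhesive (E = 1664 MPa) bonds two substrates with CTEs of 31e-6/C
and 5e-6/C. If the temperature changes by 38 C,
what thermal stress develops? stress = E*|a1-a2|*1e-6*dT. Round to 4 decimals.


Stress = 1664 * |31 - 5| * 1e-6 * 38
= 1.6440 MPa

1.6440


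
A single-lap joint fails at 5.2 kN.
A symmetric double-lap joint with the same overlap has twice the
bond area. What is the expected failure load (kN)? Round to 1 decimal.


Double-lap load = 2 * 5.2 = 10.4 kN

10.4


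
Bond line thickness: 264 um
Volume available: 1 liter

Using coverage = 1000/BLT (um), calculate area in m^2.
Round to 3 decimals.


1 L = 1e6 mm^3, thickness = 264 um = 0.264 mm
Area = 1e6 / 0.264 mm^2 = (1e6 / 0.264) / 1e6 m^2 = 1000 / 264 m^2
= 3.788 m^2

3.788


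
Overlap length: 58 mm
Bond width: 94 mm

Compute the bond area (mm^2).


Bond area = 58 * 94 = 5452 mm^2

5452


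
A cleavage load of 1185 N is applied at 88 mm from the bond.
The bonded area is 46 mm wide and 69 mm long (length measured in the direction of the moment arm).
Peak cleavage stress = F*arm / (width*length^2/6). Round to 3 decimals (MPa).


Moment = 1185 * 88 = 104280 N*mm
Section modulus = 46 * 4761 / 6 = 219006 / 6 mm^3
Stress = 104280 / (219006 / 6) = 625680 / 219006
= 2.857 MPa

2.857


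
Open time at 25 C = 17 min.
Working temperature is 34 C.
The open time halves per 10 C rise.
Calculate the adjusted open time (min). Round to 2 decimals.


factor = 2^((34 - 25) / 10) = 1.8661
ot = 17 / 1.8661 = 9.11 min

9.11


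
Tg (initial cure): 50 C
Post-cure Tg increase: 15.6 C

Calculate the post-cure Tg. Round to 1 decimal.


Post-cure Tg = 50 + 15.6 = 65.6 C

65.6


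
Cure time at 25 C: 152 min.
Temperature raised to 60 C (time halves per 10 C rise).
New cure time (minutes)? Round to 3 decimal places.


Acceleration factor = 2^(35/10) = 11.3137
New time = 152 / 11.3137 = 13.435 min

13.435


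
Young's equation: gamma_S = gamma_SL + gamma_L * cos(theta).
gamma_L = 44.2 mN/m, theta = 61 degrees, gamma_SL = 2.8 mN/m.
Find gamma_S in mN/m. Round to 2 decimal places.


cos(61 deg) = 0.484810
gamma_S = 2.8 + 44.2 * 0.484810
= 24.23 mN/m

24.23


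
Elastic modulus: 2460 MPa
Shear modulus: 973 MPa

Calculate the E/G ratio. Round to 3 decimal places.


E / G = 2460 / 973 = 2.528

2.528


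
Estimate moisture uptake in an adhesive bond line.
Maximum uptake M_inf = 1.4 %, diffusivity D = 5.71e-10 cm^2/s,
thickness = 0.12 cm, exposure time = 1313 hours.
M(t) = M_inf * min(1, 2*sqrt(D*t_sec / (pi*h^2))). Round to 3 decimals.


Convert time: 1313 h = 4726800 s
ratio = min(1, 2*sqrt(5.71e-10*4726800/(pi*0.12^2)))
= 0.488512
M(t) = 1.4 * 0.488512 = 0.684%

0.684


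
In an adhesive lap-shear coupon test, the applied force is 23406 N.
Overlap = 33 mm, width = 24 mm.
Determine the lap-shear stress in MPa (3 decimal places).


stress = F / (overlap * width)
= 23406 / (33 * 24)
= 29.553 MPa

29.553


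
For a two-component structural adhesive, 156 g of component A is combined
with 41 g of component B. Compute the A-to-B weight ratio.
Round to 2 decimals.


Weight ratio A:B = 156 / 41
= 3.80

3.80


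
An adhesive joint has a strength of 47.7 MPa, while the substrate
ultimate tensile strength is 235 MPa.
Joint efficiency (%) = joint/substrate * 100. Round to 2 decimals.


Efficiency = 47.7 / 235 * 100
= 20.30%

20.30


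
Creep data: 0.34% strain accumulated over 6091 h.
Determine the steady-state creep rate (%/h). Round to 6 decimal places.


Rate = 0.34 / 6091 = 0.000056 %/h

0.000056


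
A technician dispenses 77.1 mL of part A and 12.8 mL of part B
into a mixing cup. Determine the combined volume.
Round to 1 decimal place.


Combined volume = 77.1 + 12.8
= 89.9 mL

89.9


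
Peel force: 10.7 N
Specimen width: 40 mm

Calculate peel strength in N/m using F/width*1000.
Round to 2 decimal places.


Peel strength = 10.7 / 40 * 1000 = 267.50 N/m

267.50


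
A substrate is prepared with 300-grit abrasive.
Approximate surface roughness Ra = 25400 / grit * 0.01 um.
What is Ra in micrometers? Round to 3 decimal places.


Ra = 25400 / 300 * 0.01 = 0.847 um

0.847


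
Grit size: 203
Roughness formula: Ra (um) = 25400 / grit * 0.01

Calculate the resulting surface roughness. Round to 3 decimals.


Ra = 25400 / 203 * 0.01
= 1.251 um

1.251


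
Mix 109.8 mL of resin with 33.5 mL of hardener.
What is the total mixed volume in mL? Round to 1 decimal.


Total = 109.8 + 33.5 = 143.3 mL

143.3


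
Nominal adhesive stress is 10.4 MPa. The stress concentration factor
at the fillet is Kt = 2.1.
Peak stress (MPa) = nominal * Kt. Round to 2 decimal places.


Peak = 10.4 * 2.1 = 21.84 MPa

21.84


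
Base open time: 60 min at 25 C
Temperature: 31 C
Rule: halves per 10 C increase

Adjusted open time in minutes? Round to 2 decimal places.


Acceleration = 2^((31-25)/10) = 1.5157
Open time = 60 / 1.5157 = 39.59 min

39.59


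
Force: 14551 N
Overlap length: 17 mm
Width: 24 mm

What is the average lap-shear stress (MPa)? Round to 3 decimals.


Average shear stress = F / (overlap * width)
= 14551 / (17 * 24)
= 35.664 MPa

35.664


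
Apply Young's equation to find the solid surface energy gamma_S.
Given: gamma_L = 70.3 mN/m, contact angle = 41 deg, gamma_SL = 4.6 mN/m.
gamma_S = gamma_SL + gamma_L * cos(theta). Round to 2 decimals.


theta_rad = 41 * pi/180 = 0.715585
gamma_S = 4.6 + 70.3 * cos(0.715585)
= 57.66 mN/m

57.66


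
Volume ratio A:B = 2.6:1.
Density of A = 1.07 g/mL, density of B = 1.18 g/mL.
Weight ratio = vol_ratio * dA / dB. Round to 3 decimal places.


Wt ratio = 2.6 * 1.07 / 1.18
= 2.358

2.358


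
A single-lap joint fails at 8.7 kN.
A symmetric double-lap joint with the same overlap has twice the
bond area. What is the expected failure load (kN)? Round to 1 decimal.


Double-lap load = 2 * 8.7 = 17.4 kN

17.4


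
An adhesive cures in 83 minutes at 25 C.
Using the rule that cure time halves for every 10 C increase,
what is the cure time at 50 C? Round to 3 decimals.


Factor = 2^((50 - 25) / 10) = 5.6569
Cure time = 83 / 5.6569
= 14.672 minutes

14.672


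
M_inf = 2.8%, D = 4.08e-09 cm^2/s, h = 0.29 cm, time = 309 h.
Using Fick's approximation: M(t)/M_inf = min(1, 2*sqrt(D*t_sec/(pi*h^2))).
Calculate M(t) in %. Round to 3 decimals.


t = 1112400 s
ratio = min(1, 2*sqrt(4.08e-09*1112400/(pi*0.0841)))
= 0.262131
M(t) = 2.8 * 0.262131 = 0.734%

0.734


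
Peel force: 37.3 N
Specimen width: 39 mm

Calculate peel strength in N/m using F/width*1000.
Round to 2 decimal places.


Peel strength = 37.3 / 39 * 1000 = 956.41 N/m

956.41


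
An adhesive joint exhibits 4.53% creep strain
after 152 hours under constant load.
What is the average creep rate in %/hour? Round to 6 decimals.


Creep rate = strain / time
= 4.53 / 152
= 0.029803 %/h

0.029803


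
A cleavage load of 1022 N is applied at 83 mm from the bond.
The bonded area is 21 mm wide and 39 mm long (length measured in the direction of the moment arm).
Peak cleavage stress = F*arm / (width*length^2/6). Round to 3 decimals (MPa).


Moment = 1022 * 83 = 84826 N*mm
Section modulus = 21 * 1521 / 6 = 31941 / 6 mm^3
Stress = 84826 / (31941 / 6) = 508956 / 31941
= 15.934 MPa

15.934


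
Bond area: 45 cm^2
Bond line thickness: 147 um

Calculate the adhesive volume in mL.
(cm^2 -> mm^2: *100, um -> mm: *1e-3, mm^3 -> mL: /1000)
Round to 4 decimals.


V = 45*100 * 147*1e-3 / 1000
= 0.6615 mL

0.6615


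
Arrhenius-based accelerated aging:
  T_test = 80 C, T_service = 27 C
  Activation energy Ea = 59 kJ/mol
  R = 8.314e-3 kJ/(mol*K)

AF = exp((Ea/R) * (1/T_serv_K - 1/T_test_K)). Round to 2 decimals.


T_test_K = 353.15, T_serv_K = 300.15
AF = exp((59/8.314e-3) * (1/300.15 - 1/353.15))
= 34.75

34.75


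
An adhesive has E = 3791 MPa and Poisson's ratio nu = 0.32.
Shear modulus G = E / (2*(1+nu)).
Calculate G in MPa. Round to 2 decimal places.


G = 3791 / (2*(1+0.32))
= 3791 / 2.64
= 1435.98 MPa

1435.98


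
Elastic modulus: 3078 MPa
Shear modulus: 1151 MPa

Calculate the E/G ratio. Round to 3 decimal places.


E / G = 3078 / 1151 = 2.674

2.674


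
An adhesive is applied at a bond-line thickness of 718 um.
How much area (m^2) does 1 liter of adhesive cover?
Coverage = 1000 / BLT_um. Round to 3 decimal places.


Coverage = 1000 / 718 = 1.393 m^2

1.393


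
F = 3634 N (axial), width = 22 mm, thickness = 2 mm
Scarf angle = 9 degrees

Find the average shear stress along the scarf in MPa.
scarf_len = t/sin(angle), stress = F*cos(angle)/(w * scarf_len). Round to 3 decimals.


scarf_len = 2/sin(9 deg) = 12.7849
cos(9 deg) = 0.987688
stress = 3634*0.987688/(22*12.7849) = 12.761 MPa

12.761


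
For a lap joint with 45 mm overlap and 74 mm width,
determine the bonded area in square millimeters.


Area = 45 * 74 = 3330 mm^2

3330


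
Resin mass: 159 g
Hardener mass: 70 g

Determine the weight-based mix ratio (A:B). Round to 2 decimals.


Ratio = 159 / 70 = 2.27

2.27


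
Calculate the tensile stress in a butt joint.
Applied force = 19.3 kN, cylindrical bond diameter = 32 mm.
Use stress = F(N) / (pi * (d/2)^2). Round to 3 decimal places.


A = pi * 16.0^2 = 804.2477 mm^2
sigma = 19300.0 / 804.2477 = 23.998 MPa

23.998


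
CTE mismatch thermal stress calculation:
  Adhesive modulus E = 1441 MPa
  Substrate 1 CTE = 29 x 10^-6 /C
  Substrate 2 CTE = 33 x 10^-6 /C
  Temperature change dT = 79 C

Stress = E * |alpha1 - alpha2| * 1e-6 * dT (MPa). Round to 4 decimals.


delta_alpha = |29 - 33| = 4 x 10^-6/C
Stress = 1441 * 4e-6 * 79
= 0.4554 MPa

0.4554


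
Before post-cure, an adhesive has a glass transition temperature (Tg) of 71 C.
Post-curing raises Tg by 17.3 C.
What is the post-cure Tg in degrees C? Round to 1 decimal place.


Tg_post = Tg_base + delta_Tg
= 71 + 17.3
= 88.3 C

88.3


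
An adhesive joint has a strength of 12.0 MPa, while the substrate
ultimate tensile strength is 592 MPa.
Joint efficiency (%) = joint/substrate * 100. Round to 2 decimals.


Efficiency = 12.0 / 592 * 100
= 2.03%

2.03


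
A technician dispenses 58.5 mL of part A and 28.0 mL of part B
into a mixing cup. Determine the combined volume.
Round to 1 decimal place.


Combined volume = 58.5 + 28.0
= 86.5 mL

86.5


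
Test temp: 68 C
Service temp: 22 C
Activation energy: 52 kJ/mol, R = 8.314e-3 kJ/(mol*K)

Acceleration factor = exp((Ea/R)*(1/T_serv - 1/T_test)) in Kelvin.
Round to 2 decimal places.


AF = exp((52/0.008314)*(1/295.15 - 1/341.15))
= 17.42

17.42


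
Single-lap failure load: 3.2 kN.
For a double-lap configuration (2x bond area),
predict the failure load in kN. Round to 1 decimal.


Failure load = 3.2 * 2 = 6.4 kN

6.4


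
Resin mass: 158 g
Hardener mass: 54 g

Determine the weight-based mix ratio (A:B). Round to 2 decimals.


Ratio = 158 / 54 = 2.93

2.93


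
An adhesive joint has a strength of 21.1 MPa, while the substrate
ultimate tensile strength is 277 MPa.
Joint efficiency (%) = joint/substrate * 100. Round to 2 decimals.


Efficiency = 21.1 / 277 * 100
= 7.62%

7.62


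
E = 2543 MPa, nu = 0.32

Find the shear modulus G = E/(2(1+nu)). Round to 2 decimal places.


G = 2543 / (2 * 1.32)
= 963.26 MPa

963.26


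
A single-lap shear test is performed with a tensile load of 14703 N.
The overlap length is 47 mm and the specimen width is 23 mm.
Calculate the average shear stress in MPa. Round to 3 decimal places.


Shear stress = F / (overlap * width)
= 14703 / (47 * 23)
= 14703 / 1081
= 13.601 MPa

13.601


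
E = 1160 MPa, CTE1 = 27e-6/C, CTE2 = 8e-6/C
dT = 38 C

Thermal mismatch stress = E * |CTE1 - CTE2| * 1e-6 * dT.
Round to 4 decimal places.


= 1160 * 19e-6 * 38
= 0.8375 MPa

0.8375


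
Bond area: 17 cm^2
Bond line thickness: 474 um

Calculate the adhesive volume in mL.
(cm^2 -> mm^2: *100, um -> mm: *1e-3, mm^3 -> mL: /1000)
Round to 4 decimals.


V = 17*100 * 474*1e-3 / 1000
= 0.8058 mL

0.8058


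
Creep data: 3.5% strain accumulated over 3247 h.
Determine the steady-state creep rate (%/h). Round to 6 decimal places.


Rate = 3.5 / 3247 = 0.001078 %/h

0.001078


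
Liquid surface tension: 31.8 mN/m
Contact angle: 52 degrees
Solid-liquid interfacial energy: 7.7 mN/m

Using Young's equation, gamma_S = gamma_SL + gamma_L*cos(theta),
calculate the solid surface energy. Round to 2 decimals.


gamma_S = 7.7 + 31.8 * cos(52)
= 27.28 mN/m

27.28


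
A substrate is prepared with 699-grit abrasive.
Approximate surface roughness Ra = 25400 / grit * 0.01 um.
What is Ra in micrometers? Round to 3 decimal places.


Ra = 25400 / 699 * 0.01 = 0.363 um

0.363


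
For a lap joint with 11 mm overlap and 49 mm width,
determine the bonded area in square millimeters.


Area = 11 * 49 = 539 mm^2

539


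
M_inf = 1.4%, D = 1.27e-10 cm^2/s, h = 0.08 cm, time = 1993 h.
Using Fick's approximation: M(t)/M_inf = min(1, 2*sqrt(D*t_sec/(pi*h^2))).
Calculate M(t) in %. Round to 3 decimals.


t = 7174800 s
ratio = min(1, 2*sqrt(1.27e-10*7174800/(pi*0.0064)))
= 0.425767
M(t) = 1.4 * 0.425767 = 0.596%

0.596


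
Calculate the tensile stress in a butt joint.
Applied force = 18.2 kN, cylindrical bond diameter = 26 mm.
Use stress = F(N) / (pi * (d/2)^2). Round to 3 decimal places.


A = pi * 13.0^2 = 530.9292 mm^2
sigma = 18200.0 / 530.9292 = 34.280 MPa

34.280


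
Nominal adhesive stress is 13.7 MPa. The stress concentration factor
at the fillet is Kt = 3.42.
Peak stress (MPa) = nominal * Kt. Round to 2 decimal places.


Peak = 13.7 * 3.42 = 46.85 MPa

46.85


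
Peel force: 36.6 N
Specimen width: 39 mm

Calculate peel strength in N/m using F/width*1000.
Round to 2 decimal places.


Peel strength = 36.6 / 39 * 1000 = 938.46 N/m

938.46


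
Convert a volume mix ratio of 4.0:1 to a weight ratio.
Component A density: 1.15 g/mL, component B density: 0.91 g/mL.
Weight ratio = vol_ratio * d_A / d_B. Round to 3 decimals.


= 4.0 * 1.15 / 0.91 = 5.055

5.055


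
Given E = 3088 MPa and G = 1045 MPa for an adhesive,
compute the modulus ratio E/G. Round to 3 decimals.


E/G ratio = 3088 / 1045 = 2.955

2.955


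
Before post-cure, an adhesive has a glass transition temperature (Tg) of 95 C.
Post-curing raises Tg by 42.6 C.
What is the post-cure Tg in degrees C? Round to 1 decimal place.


Tg_post = Tg_base + delta_Tg
= 95 + 42.6
= 137.6 C

137.6


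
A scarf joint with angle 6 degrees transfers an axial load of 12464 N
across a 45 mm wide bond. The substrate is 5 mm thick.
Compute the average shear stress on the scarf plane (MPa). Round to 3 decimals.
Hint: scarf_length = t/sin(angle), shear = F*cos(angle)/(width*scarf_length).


scarf_length = 5 / sin(6 deg) = 47.8339 mm
cos(6 deg) = 0.994522
shear stress = 12464 * 0.994522 / (45 * 47.8339)
= 5.759 MPa

5.759


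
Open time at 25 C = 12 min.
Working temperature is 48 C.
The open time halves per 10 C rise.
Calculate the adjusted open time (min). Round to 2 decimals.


factor = 2^((48 - 25) / 10) = 4.9246
ot = 12 / 4.9246 = 2.44 min

2.44


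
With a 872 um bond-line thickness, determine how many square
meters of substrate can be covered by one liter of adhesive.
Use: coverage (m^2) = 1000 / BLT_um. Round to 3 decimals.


Coverage = 1000 / 872 = 1.147 m^2

1.147


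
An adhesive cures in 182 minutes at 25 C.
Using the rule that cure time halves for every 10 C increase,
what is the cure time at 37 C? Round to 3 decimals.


Factor = 2^((37 - 25) / 10) = 2.2974
Cure time = 182 / 2.2974
= 79.220 minutes

79.220


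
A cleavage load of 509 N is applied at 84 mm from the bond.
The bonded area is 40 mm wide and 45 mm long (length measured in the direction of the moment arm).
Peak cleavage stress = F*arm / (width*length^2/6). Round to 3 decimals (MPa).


Moment = 509 * 84 = 42756 N*mm
Section modulus = 40 * 2025 / 6 = 81000 / 6 mm^3
Stress = 42756 / (81000 / 6) = 256536 / 81000
= 3.167 MPa

3.167


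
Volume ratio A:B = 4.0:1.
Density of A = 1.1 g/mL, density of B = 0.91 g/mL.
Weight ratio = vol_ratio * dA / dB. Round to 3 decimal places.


Wt ratio = 4.0 * 1.1 / 0.91
= 4.835

4.835


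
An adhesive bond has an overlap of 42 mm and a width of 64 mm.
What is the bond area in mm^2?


Bond area = overlap * width
= 42 * 64
= 2688 mm^2

2688


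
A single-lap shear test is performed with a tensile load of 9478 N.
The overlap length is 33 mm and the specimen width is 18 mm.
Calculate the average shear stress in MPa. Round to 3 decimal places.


Shear stress = F / (overlap * width)
= 9478 / (33 * 18)
= 9478 / 594
= 15.956 MPa

15.956


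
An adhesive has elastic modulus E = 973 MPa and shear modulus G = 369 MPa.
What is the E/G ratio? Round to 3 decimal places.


E/G = 973 / 369 = 2.637

2.637


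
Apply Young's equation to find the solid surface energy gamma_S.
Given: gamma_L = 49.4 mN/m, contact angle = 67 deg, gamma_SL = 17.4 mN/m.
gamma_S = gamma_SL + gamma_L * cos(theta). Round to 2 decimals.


theta_rad = 67 * pi/180 = 1.169371
gamma_S = 17.4 + 49.4 * cos(1.169371)
= 36.70 mN/m

36.70


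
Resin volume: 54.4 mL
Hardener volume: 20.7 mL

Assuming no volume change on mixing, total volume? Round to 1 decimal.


V_total = 54.4 + 20.7 = 75.1 mL

75.1


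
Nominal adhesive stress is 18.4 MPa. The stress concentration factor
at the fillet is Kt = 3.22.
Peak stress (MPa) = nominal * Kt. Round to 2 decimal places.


Peak = 18.4 * 3.22 = 59.25 MPa

59.25


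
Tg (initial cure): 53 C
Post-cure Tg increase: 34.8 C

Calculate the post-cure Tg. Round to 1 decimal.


Post-cure Tg = 53 + 34.8 = 87.8 C

87.8


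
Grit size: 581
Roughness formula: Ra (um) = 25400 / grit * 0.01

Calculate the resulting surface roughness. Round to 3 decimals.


Ra = 25400 / 581 * 0.01
= 0.437 um

0.437


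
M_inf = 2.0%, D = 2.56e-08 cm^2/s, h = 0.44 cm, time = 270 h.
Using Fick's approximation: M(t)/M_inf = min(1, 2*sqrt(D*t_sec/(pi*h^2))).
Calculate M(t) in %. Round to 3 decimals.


t = 972000 s
ratio = min(1, 2*sqrt(2.56e-08*972000/(pi*0.1936)))
= 0.404534
M(t) = 2.0 * 0.404534 = 0.809%

0.809


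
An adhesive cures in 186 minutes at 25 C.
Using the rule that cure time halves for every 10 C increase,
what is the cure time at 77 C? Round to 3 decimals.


Factor = 2^((77 - 25) / 10) = 36.7583
Cure time = 186 / 36.7583
= 5.060 minutes

5.060


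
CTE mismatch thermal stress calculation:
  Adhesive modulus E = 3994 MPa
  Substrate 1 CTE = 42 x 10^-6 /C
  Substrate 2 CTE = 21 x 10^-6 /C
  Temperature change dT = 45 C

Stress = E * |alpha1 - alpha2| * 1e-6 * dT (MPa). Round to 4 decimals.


delta_alpha = |42 - 21| = 21 x 10^-6/C
Stress = 3994 * 21e-6 * 45
= 3.7743 MPa

3.7743


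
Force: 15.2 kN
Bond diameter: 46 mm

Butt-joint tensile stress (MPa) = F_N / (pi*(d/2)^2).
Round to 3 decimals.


F_N = 15.2 * 1000 = 15200.0 N
A = pi*(23.0)^2 = 1661.9025 mm^2
stress = 15200.0 / 1661.9025 = 9.146 MPa

9.146


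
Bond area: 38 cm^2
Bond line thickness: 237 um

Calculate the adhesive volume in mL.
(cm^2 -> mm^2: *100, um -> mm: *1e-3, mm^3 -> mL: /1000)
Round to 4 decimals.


V = 38*100 * 237*1e-3 / 1000
= 0.9006 mL

0.9006


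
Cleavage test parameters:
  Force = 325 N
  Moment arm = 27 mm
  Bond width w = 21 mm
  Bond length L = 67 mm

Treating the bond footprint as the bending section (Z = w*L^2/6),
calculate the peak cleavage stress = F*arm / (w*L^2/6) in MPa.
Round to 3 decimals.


M = 325 * 27 = 8775 N*mm
Z = 21 * 67^2 / 6 = 94269 / 6 mm^3
sigma = M / Z = 6 * 8775 / 94269 = 52650 / 94269
= 0.559 MPa

0.559
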